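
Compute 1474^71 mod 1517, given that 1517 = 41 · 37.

43

Mod 41: 1474 ≡ 39; by Fermat, exponent reduces to 71 mod 40 = 31; 39^31 ≡ 2 (mod 41).
Mod 37: 1474 ≡ 31; by Fermat, exponent reduces to 71 mod 36 = 35; 31^35 ≡ 6 (mod 37).
Combine by CRT: x ≡ 2 (mod 41), x ≡ 6 (mod 37) ⇒ x ≡ 43 (mod 1517).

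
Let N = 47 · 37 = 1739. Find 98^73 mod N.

209

Mod 47: 98 ≡ 4; by Fermat, exponent reduces to 73 mod 46 = 27; 4^27 ≡ 21 (mod 47).
Mod 37: 98 ≡ 24; by Fermat, exponent reduces to 73 mod 36 = 1; 24^1 ≡ 24 (mod 37).
Combine by CRT: x ≡ 21 (mod 47), x ≡ 24 (mod 37) ⇒ x ≡ 209 (mod 1739).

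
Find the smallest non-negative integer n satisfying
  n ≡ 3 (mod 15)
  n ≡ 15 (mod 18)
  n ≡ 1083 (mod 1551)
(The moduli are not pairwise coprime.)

16593

Combine the congruences pairwise.
gcd(15, 18) = 3 and 3 | (15 − 3), so the pair is consistent; merging gives n ≡ 33 (mod 90), where 90 = lcm(15, 18).
gcd(90, 1551) = 3 and 3 | (1083 − 33), so the pair is consistent; merging gives n ≡ 16593 (mod 46530), where 46530 = lcm(90, 1551).
The solution is unique modulo lcm(15, 18, 1551) = 46530.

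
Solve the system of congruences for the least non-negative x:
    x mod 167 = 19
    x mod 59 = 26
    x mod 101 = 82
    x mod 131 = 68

66047517

The moduli are pairwise coprime; N = 167·59·101·131 = 130365043.
N/167 = 780629; 780629 ≡ 71 (mod 167); 71·40 ≡ 1, so inverse 40.
N/59 = 2209577; 2209577 ≡ 27 (mod 59); 27·35 ≡ 1, so inverse 35.
N/101 = 1290743; 1290743 ≡ 64 (mod 101); 64·30 ≡ 1, so inverse 30.
N/131 = 995153; 995153 ≡ 77 (mod 131); 77·114 ≡ 1, so inverse 114.
x ≡ 19·780629·40 + 26·2209577·35 + 82·1290743·30 + 68·995153·114 = 13493646946.
13493646946 mod 130365043 = 66047517.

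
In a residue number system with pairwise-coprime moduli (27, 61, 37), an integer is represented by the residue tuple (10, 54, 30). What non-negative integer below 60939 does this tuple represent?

51904

From x ≡ 10 (mod 27) write x = 10 + 27t. Substituting into x ≡ 54 (mod 61) gives 27t ≡ 44 (mod 61), and since 27⁻¹ ≡ 52 (mod 61), t ≡ 31. Hence x ≡ 10 + 27·31 = 847 (mod 1647).
From x ≡ 847 (mod 1647) write x = 847 + 1647t. Substituting into x ≡ 30 (mod 37) gives 1647t ≡ 34 (mod 37), and since 19⁻¹ ≡ 2 (mod 37), t ≡ 31. Hence x ≡ 847 + 1647·31 = 51904 (mod 60939).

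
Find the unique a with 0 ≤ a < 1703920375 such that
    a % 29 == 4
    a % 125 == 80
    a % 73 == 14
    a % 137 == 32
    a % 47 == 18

The moduli are pairwise coprime; N = 29·125·73·137·47 = 1703920375.
N/29 = 58755875; 58755875 ≡ 19 (mod 29); 19·26 ≡ 1, so inverse 26.
N/125 = 13631363; 13631363 ≡ 113 (mod 125); 113·52 ≡ 1, so inverse 52.
N/73 = 23341375; 23341375 ≡ 63 (mod 73); 63·51 ≡ 1, so inverse 51.
N/137 = 12437375; 12437375 ≡ 104 (mod 137); 104·83 ≡ 1, so inverse 83.
N/47 = 36253625; 36253625 ≡ 34 (mod 47); 34·18 ≡ 1, so inverse 18.
a ≡ 4·58755875·26 + 80·13631363·52 + 14·23341375·51 + 32·12437375·83 + 18·36253625·18 = 124262665330.
124262665330 mod 1703920375 = 1580398330.

1580398330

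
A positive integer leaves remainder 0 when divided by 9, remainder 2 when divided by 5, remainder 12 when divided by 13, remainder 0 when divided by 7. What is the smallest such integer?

3717

The moduli are pairwise coprime; M = 9·5·13·7 = 4095.
M/9 = 455; 455 ≡ 5 (mod 9); 5·2 ≡ 1, so inverse 2.
M/5 = 819; 819 ≡ 4 (mod 5); 4·4 ≡ 1, so inverse 4.
M/13 = 315; 315 ≡ 3 (mod 13); 3·9 ≡ 1, so inverse 9.
M/7 = 585; 585 ≡ 4 (mod 7); 4·2 ≡ 1, so inverse 2.
n ≡ 0·455·2 + 2·819·4 + 12·315·9 + 0·585·2 = 40572.
40572 mod 4095 = 3717.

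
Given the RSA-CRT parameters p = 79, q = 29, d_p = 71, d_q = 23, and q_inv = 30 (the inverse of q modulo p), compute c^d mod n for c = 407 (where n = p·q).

1480

m₁ = c^(d_p) mod p: c ≡ 12 (mod 79), and 12^71 mod 79 = 58.
m₂ = c^(d_q) mod q: c ≡ 1 (mod 29), and 1^23 mod 29 = 1.
h = q_inv·(m₁ − m₂) mod p = 30·(58 − 1) mod 79 = 51.
m = m₂ + h·q = 1 + 51·29 = 1480.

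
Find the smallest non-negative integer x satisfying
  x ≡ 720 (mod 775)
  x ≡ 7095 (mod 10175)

Combine the congruences pairwise.
gcd(775, 10175) = 25 and 25 | (7095 − 720), so the pair is consistent; merging gives x ≡ 68145 (mod 315425), where 315425 = lcm(775, 10175).
The solution is unique modulo lcm(775, 10175) = 315425.

68145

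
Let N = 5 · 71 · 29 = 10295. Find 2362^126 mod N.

Mod 5: 2362 ≡ 2; by Fermat, exponent reduces to 126 mod 4 = 2; 2^2 ≡ 4 (mod 5).
Mod 71: 2362 ≡ 19; by Fermat, exponent reduces to 126 mod 70 = 56; 19^56 ≡ 25 (mod 71).
Mod 29: 2362 ≡ 13; by Fermat, exponent reduces to 126 mod 28 = 14; 13^14 ≡ 1 (mod 29).
Combine by CRT: x ≡ 4 (mod 5), x ≡ 25 (mod 71), x ≡ 1 (mod 29) ⇒ x ≡ 5279 (mod 10295).

5279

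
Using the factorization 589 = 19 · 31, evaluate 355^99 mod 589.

Mod 19: 355 ≡ 13; by Fermat, exponent reduces to 99 mod 18 = 9; 13^9 ≡ 18 (mod 19).
Mod 31: 355 ≡ 14; by Fermat, exponent reduces to 99 mod 30 = 9; 14^9 ≡ 4 (mod 31).
Combine by CRT: x ≡ 18 (mod 19), x ≡ 4 (mod 31) ⇒ x ≡ 531 (mod 589).

531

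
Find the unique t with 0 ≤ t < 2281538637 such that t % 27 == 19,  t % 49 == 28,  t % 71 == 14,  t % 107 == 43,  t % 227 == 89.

1821306214

The moduli are pairwise coprime; N = 27·49·71·107·227 = 2281538637.
N/27 = 84501431; 84501431 ≡ 17 (mod 27); 17·8 ≡ 1, so inverse 8.
N/49 = 46562013; 46562013 ≡ 8 (mod 49); 8·43 ≡ 1, so inverse 43.
N/71 = 32134347; 32134347 ≡ 31 (mod 71); 31·55 ≡ 1, so inverse 55.
N/107 = 21322791; 21322791 ≡ 45 (mod 107); 45·88 ≡ 1, so inverse 88.
N/227 = 10050831; 10050831 ≡ 179 (mod 227); 179·52 ≡ 1, so inverse 52.
t ≡ 19·84501431·8 + 28·46562013·43 + 14·32134347·55 + 43·21322791·88 + 89·10050831·52 = 220849015366.
220849015366 mod 2281538637 = 1821306214.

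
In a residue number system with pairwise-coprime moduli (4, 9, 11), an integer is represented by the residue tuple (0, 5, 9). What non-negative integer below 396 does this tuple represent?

The moduli are pairwise coprime; N = 4·9·11 = 396.
N/4 = 99; 99 ≡ 3 (mod 4); 3·3 ≡ 1, so inverse 3.
N/9 = 44; 44 ≡ 8 (mod 9); 8·8 ≡ 1, so inverse 8.
N/11 = 36; 36 ≡ 3 (mod 11); 3·4 ≡ 1, so inverse 4.
x ≡ 0·99·3 + 5·44·8 + 9·36·4 = 3056.
3056 mod 396 = 284.

284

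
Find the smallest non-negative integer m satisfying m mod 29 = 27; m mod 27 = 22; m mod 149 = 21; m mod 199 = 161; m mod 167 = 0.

From m ≡ 27 (mod 29) write m = 27 + 29t. Substituting into m ≡ 22 (mod 27) gives 29t ≡ 22 (mod 27), and since 2⁻¹ ≡ 14 (mod 27), t ≡ 11. Hence m ≡ 27 + 29·11 = 346 (mod 783).
From m ≡ 346 (mod 783) write m = 346 + 783t. Substituting into m ≡ 21 (mod 149) gives 783t ≡ 122 (mod 149), and since 38⁻¹ ≡ 51 (mod 149), t ≡ 113. Hence m ≡ 346 + 783·113 = 88825 (mod 116667).
From m ≡ 88825 (mod 116667) write m = 88825 + 116667t. Substituting into m ≡ 161 (mod 199) gives 116667t ≡ 90 (mod 199), and since 53⁻¹ ≡ 184 (mod 199), t ≡ 43. Hence m ≡ 88825 + 116667·43 = 5105506 (mod 23216733).
From m ≡ 5105506 (mod 23216733) write m = 5105506 + 23216733t. Substituting into m ≡ 0 (mod 167) gives 23216733t ≡ 18 (mod 167), and since 59⁻¹ ≡ 17 (mod 167), t ≡ 139. Hence m ≡ 5105506 + 23216733·139 = 3232231393 (mod 3877194411).

3232231393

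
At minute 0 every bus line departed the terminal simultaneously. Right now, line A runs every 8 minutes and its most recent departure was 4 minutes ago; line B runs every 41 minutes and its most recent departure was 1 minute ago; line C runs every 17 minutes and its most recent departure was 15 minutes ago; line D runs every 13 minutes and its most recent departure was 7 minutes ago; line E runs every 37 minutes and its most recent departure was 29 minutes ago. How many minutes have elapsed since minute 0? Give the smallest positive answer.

The moduli are pairwise coprime; N = 8·41·17·13·37 = 2682056.
N/8 = 335257; 335257 ≡ 1 (mod 8), inverse 1.
N/41 = 65416; 65416 ≡ 21 (mod 41); 21·2 ≡ 1, so inverse 2.
N/17 = 157768; 157768 ≡ 8 (mod 17); 8·15 ≡ 1, so inverse 15.
N/13 = 206312; 206312 ≡ 2 (mod 13); 2·7 ≡ 1, so inverse 7.
N/37 = 72488; 72488 ≡ 5 (mod 37); 5·15 ≡ 1, so inverse 15.
t ≡ 4·335257·1 + 1·65416·2 + 15·157768·15 + 7·206312·7 + 29·72488·15 = 78611228.
78611228 mod 2682056 = 831604.

831604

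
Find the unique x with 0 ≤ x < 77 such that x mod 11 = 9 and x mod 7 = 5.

Combine the congruences pairwise.
From x ≡ 9 (mod 11) write x = 9 + 11t. Substituting into x ≡ 5 (mod 7) gives 11t ≡ 3 (mod 7), and since 4⁻¹ ≡ 2 (mod 7), t ≡ 6. Hence x ≡ 9 + 11·6 = 75 (mod 77).

75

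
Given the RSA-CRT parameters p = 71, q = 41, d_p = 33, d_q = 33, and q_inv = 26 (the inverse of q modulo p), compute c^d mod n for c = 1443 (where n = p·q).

m₁ = c^(d_p) mod p: c ≡ 23 (mod 71), and 23^33 mod 71 = 51.
m₂ = c^(d_q) mod q: c ≡ 8 (mod 41), and 8^33 mod 41 = 21.
h = q_inv·(m₁ − m₂) mod p = 26·(51 − 21) mod 71 = 70.
m = m₂ + h·q = 21 + 70·41 = 2891.

2891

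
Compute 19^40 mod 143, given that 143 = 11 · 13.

100

Mod 11: 19 ≡ 8; since 10 | 40, by Fermat 8^40 ≡ 1 (mod 11).
Mod 13: 19 ≡ 6; by Fermat, exponent reduces to 40 mod 12 = 4; 6^4 ≡ 9 (mod 13).
Combine by CRT: x ≡ 1 (mod 11), x ≡ 9 (mod 13) ⇒ x ≡ 100 (mod 143).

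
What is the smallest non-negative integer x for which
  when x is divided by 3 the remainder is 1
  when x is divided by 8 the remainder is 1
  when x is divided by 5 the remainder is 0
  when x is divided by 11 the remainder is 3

Combine the congruences pairwise.
From x ≡ 1 (mod 3) write x = 1 + 3t. Substituting into x ≡ 1 (mod 8) gives 3t ≡ 0 (mod 8), and since 3⁻¹ ≡ 3 (mod 8), t ≡ 0. Hence x ≡ 1 + 3·0 = 1 (mod 24).
From x ≡ 1 (mod 24) write x = 1 + 24t. Substituting into x ≡ 0 (mod 5) gives 24t ≡ 4 (mod 5), and since 4⁻¹ ≡ 4 (mod 5), t ≡ 1. Hence x ≡ 1 + 24·1 = 25 (mod 120).
From x ≡ 25 (mod 120) write x = 25 + 120t. Substituting into x ≡ 3 (mod 11) gives 120t ≡ 0 (mod 11), and since 10⁻¹ ≡ 10 (mod 11), t ≡ 0. Hence x ≡ 25 + 120·0 = 25 (mod 1320).

25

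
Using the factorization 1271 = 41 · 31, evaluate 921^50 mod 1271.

Mod 41: 921 ≡ 19; by Fermat, exponent reduces to 50 mod 40 = 10; 19^10 ≡ 32 (mod 41).
Mod 31: 921 ≡ 22; by Fermat, exponent reduces to 50 mod 30 = 20; 22^20 ≡ 25 (mod 31).
Combine by CRT: x ≡ 32 (mod 41), x ≡ 25 (mod 31) ⇒ x ≡ 893 (mod 1271).

893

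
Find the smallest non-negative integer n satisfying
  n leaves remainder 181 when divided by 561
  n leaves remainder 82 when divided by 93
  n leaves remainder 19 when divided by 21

Combine the congruences pairwise.
gcd(561, 93) = 3 and 3 | (82 − 181), so the pair is consistent; merging gives n ≡ 16450 (mod 17391), where 17391 = lcm(561, 93).
gcd(17391, 21) = 3 and 3 | (19 − 16450), so the pair is consistent; merging gives n ≡ 86014 (mod 121737), where 121737 = lcm(17391, 21).
The solution is unique modulo lcm(561, 93, 21) = 121737.

86014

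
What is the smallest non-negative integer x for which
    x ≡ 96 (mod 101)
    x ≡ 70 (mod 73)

4742

Combine the congruences pairwise.
From x ≡ 96 (mod 101) write x = 96 + 101t. Substituting into x ≡ 70 (mod 73) gives 101t ≡ 47 (mod 73), and since 28⁻¹ ≡ 60 (mod 73), t ≡ 46. Hence x ≡ 96 + 101·46 = 4742 (mod 7373).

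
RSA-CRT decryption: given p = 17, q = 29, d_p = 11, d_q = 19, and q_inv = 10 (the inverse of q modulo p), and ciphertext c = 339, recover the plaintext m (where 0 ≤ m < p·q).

m₁ = c^(d_p) mod p: c ≡ 16 (mod 17), and 16^11 mod 17 = 16.
m₂ = c^(d_q) mod q: c ≡ 20 (mod 29), and 20^19 mod 29 = 24.
h = q_inv·(m₁ − m₂) mod p = 10·(16 − 24) mod 17 = 5.
m = m₂ + h·q = 24 + 5·29 = 169.

169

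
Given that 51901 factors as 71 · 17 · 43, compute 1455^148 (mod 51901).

Mod 71: 1455 ≡ 35; by Fermat, exponent reduces to 148 mod 70 = 8; 35^8 ≡ 38 (mod 71).
Mod 17: 1455 ≡ 10; by Fermat, exponent reduces to 148 mod 16 = 4; 10^4 ≡ 4 (mod 17).
Mod 43: 1455 ≡ 36; by Fermat, exponent reduces to 148 mod 42 = 22; 36^22 ≡ 36 (mod 43).
Combine by CRT: x ≡ 38 (mod 71), x ≡ 4 (mod 17), x ≡ 36 (mod 43) ⇒ x ≡ 33834 (mod 51901).

33834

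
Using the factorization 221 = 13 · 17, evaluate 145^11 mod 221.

202

Mod 13: 145 ≡ 2; 2^11 ≡ 7 (mod 13).
Mod 17: 145 ≡ 9; 9^11 ≡ 15 (mod 17).
Combine by CRT: x ≡ 7 (mod 13), x ≡ 15 (mod 17) ⇒ x ≡ 202 (mod 221).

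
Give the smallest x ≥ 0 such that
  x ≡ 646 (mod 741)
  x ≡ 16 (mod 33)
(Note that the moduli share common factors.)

gcd(741, 33) = 3 and 3 | (16 − 646), so the pair is consistent; merging gives x ≡ 2128 (mod 8151), where 8151 = lcm(741, 33).
The solution is unique modulo lcm(741, 33) = 8151.

2128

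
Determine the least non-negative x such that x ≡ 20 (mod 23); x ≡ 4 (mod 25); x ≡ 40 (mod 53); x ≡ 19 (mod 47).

484354

The moduli are pairwise coprime; N = 23·25·53·47 = 1432325.
N/23 = 62275; 62275 ≡ 14 (mod 23); 14·5 ≡ 1, so inverse 5.
N/25 = 57293; 57293 ≡ 18 (mod 25); 18·7 ≡ 1, so inverse 7.
N/53 = 27025; 27025 ≡ 48 (mod 53); 48·21 ≡ 1, so inverse 21.
N/47 = 30475; 30475 ≡ 19 (mod 47); 19·5 ≡ 1, so inverse 5.
x ≡ 20·62275·5 + 4·57293·7 + 40·27025·21 + 19·30475·5 = 33427829.
33427829 mod 1432325 = 484354.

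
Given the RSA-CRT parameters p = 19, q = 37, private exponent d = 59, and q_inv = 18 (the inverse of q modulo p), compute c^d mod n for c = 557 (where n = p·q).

5

d_p = d mod (p−1) = 59 mod 18 = 5; d_q = d mod (q−1) = 23.
m₁ = c^(d_p) mod p: c ≡ 6 (mod 19), and 6^5 mod 19 = 5.
m₂ = c^(d_q) mod q: c ≡ 2 (mod 37), and 2^23 mod 37 = 5.
h = q_inv·(m₁ − m₂) mod p = 18·(5 − 5) mod 19 = 0.
m = m₂ + h·q = 5 + 0·37 = 5.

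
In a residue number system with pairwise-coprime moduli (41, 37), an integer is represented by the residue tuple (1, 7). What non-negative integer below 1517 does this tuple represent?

From x ≡ 1 (mod 41) write x = 1 + 41t. Substituting into x ≡ 7 (mod 37) gives 41t ≡ 6 (mod 37), and since 4⁻¹ ≡ 28 (mod 37), t ≡ 20. Hence x ≡ 1 + 41·20 = 821 (mod 1517).

821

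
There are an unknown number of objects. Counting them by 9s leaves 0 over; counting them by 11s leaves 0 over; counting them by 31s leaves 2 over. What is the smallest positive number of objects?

From N ≡ 0 (mod 9) write N = 0 + 9t. Substituting into N ≡ 0 (mod 11) gives 9t ≡ 0 (mod 11), and since 9⁻¹ ≡ 5 (mod 11), t ≡ 0. Hence N ≡ 0 + 9·0 = 0 (mod 99).
From N ≡ 0 (mod 99) write N = 0 + 99t. Substituting into N ≡ 2 (mod 31) gives 99t ≡ 2 (mod 31), and since 6⁻¹ ≡ 26 (mod 31), t ≡ 21. Hence N ≡ 0 + 99·21 = 2079 (mod 3069).

2079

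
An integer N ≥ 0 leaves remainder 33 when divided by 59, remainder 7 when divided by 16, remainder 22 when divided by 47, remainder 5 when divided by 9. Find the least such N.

The moduli are pairwise coprime; M = 59·16·47·9 = 399312.
M/59 = 6768; 6768 ≡ 42 (mod 59); 42·52 ≡ 1, so inverse 52.
M/16 = 24957; 24957 ≡ 13 (mod 16); 13·5 ≡ 1, so inverse 5.
M/47 = 8496; 8496 ≡ 36 (mod 47); 36·17 ≡ 1, so inverse 17.
M/9 = 44368; 44368 ≡ 7 (mod 9); 7·4 ≡ 1, so inverse 4.
N ≡ 33·6768·52 + 7·24957·5 + 22·8496·17 + 5·44368·4 = 16552247.
16552247 mod 399312 = 180455.

180455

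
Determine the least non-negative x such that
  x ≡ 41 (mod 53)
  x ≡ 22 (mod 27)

Combine the congruences pairwise.
From x ≡ 41 (mod 53) write x = 41 + 53t. Substituting into x ≡ 22 (mod 27) gives 53t ≡ 8 (mod 27), and since 26⁻¹ ≡ 26 (mod 27), t ≡ 19. Hence x ≡ 41 + 53·19 = 1048 (mod 1431).

1048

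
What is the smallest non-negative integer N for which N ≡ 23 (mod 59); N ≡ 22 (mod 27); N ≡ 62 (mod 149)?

233545

The moduli are pairwise coprime; M = 59·27·149 = 237357.
M/59 = 4023; 4023 ≡ 11 (mod 59); 11·43 ≡ 1, so inverse 43.
M/27 = 8791; 8791 ≡ 16 (mod 27); 16·22 ≡ 1, so inverse 22.
M/149 = 1593; 1593 ≡ 103 (mod 149); 103·68 ≡ 1, so inverse 68.
N ≡ 23·4023·43 + 22·8791·22 + 62·1593·68 = 14949679.
14949679 mod 237357 = 233545.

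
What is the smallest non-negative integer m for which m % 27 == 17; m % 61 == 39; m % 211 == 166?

180782

The moduli are pairwise coprime; N = 27·61·211 = 347517.
N/27 = 12871; 12871 ≡ 19 (mod 27); 19·10 ≡ 1, so inverse 10.
N/61 = 5697; 5697 ≡ 24 (mod 61); 24·28 ≡ 1, so inverse 28.
N/211 = 1647; 1647 ≡ 170 (mod 211); 170·36 ≡ 1, so inverse 36.
m ≡ 17·12871·10 + 39·5697·28 + 166·1647·36 = 18251666.
18251666 mod 347517 = 180782.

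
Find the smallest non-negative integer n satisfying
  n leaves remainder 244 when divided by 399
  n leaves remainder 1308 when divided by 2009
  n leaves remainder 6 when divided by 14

77650

Combine the congruences pairwise.
gcd(399, 2009) = 7 and 7 | (1308 − 244), so the pair is consistent; merging gives n ≡ 77650 (mod 114513), where 114513 = lcm(399, 2009).
gcd(114513, 14) = 7 and 7 | (6 − 77650), so the pair is consistent; merging gives n ≡ 77650 (mod 229026), where 229026 = lcm(114513, 14).
The solution is unique modulo lcm(399, 2009, 14) = 229026.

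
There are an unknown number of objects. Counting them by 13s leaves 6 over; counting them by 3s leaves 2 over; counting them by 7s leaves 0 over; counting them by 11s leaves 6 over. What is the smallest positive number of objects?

The moduli are pairwise coprime; M = 13·3·7·11 = 3003.
M/13 = 231; 231 ≡ 10 (mod 13); 10·4 ≡ 1, so inverse 4.
M/3 = 1001; 1001 ≡ 2 (mod 3); 2·2 ≡ 1, so inverse 2.
M/7 = 429; 429 ≡ 2 (mod 7); 2·4 ≡ 1, so inverse 4.
M/11 = 273; 273 ≡ 9 (mod 11); 9·5 ≡ 1, so inverse 5.
N ≡ 6·231·4 + 2·1001·2 + 0·429·4 + 6·273·5 = 17738.
17738 mod 3003 = 2723.

2723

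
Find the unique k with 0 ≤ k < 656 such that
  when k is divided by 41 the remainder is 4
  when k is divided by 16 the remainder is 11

619

Combine the congruences pairwise.
From k ≡ 4 (mod 41) write k = 4 + 41t. Substituting into k ≡ 11 (mod 16) gives 41t ≡ 7 (mod 16), and since 9⁻¹ ≡ 9 (mod 16), t ≡ 15. Hence k ≡ 4 + 41·15 = 619 (mod 656).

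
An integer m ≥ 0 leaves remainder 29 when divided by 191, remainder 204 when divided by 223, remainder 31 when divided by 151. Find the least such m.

From m ≡ 29 (mod 191) write m = 29 + 191t. Substituting into m ≡ 204 (mod 223) gives 191t ≡ 175 (mod 223), and since 191⁻¹ ≡ 216 (mod 223), t ≡ 113. Hence m ≡ 29 + 191·113 = 21612 (mod 42593).
From m ≡ 21612 (mod 42593) write m = 21612 + 42593t. Substituting into m ≡ 31 (mod 151) gives 42593t ≡ 12 (mod 151), and since 11⁻¹ ≡ 55 (mod 151), t ≡ 56. Hence m ≡ 21612 + 42593·56 = 2406820 (mod 6431543).

2406820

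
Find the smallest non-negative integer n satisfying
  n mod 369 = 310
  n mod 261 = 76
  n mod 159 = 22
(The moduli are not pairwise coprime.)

190345

gcd(369, 261) = 9 and 9 | (76 − 310), so the pair is consistent; merging gives n ≡ 8428 (mod 10701), where 10701 = lcm(369, 261).
gcd(10701, 159) = 3 and 3 | (22 − 8428), so the pair is consistent; merging gives n ≡ 190345 (mod 567153), where 567153 = lcm(10701, 159).
The solution is unique modulo lcm(369, 261, 159) = 567153.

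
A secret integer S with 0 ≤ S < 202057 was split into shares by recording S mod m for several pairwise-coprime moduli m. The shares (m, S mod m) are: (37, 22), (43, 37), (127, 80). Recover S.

169371

The moduli are pairwise coprime; N = 37·43·127 = 202057.
N/37 = 5461; 5461 ≡ 22 (mod 37); 22·32 ≡ 1, so inverse 32.
N/43 = 4699; 4699 ≡ 12 (mod 43); 12·18 ≡ 1, so inverse 18.
N/127 = 1591; 1591 ≡ 67 (mod 127); 67·91 ≡ 1, so inverse 91.
S ≡ 22·5461·32 + 37·4699·18 + 80·1591·91 = 18556558.
18556558 mod 202057 = 169371.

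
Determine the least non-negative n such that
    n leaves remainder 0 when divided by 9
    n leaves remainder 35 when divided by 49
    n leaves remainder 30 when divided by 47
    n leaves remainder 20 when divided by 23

47124

From n ≡ 0 (mod 9) write n = 0 + 9t. Substituting into n ≡ 35 (mod 49) gives 9t ≡ 35 (mod 49), and since 9⁻¹ ≡ 11 (mod 49), t ≡ 42. Hence n ≡ 0 + 9·42 = 378 (mod 441).
From n ≡ 378 (mod 441) write n = 378 + 441t. Substituting into n ≡ 30 (mod 47) gives 441t ≡ 28 (mod 47), and since 18⁻¹ ≡ 34 (mod 47), t ≡ 12. Hence n ≡ 378 + 441·12 = 5670 (mod 20727).
From n ≡ 5670 (mod 20727) write n = 5670 + 20727t. Substituting into n ≡ 20 (mod 23) gives 20727t ≡ 8 (mod 23), and since 4⁻¹ ≡ 6 (mod 23), t ≡ 2. Hence n ≡ 5670 + 20727·2 = 47124 (mod 476721).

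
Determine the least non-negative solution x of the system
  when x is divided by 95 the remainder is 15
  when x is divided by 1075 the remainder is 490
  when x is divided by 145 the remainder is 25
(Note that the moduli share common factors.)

327290

gcd(95, 1075) = 5 and 5 | (490 − 15), so the pair is consistent; merging gives x ≡ 490 (mod 20425), where 20425 = lcm(95, 1075).
gcd(20425, 145) = 5 and 5 | (25 − 490), so the pair is consistent; merging gives x ≡ 327290 (mod 592325), where 592325 = lcm(20425, 145).
The solution is unique modulo lcm(95, 1075, 145) = 592325.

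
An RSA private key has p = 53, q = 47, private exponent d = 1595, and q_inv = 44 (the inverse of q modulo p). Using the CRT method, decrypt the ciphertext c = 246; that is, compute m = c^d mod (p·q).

d_p = d mod (p−1) = 1595 mod 52 = 35; d_q = d mod (q−1) = 31.
m₁ = c^(d_p) mod p: c ≡ 34 (mod 53), and 34^35 mod 53 = 48.
m₂ = c^(d_q) mod q: c ≡ 11 (mod 47), and 11^31 mod 47 = 35.
h = q_inv·(m₁ − m₂) mod p = 44·(48 − 35) mod 53 = 42.
m = m₂ + h·q = 35 + 42·47 = 2009.

2009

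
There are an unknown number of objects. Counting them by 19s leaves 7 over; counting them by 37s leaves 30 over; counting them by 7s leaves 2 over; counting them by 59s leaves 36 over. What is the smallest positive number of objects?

119688

The moduli are pairwise coprime; M = 19·37·7·59 = 290339.
M/19 = 15281; 15281 ≡ 5 (mod 19); 5·4 ≡ 1, so inverse 4.
M/37 = 7847; 7847 ≡ 3 (mod 37); 3·25 ≡ 1, so inverse 25.
M/7 = 41477; 41477 ≡ 2 (mod 7); 2·4 ≡ 1, so inverse 4.
M/59 = 4921; 4921 ≡ 24 (mod 59); 24·32 ≡ 1, so inverse 32.
N ≡ 7·15281·4 + 30·7847·25 + 2·41477·4 + 36·4921·32 = 12313926.
12313926 mod 290339 = 119688.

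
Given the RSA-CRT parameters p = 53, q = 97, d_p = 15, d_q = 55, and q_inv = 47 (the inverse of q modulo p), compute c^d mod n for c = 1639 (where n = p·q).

m₁ = c^(d_p) mod p: c ≡ 49 (mod 53), and 49^15 mod 53 = 16.
m₂ = c^(d_q) mod q: c ≡ 87 (mod 97), and 87^55 mod 97 = 76.
h = q_inv·(m₁ − m₂) mod p = 47·(16 − 76) mod 53 = 42.
m = m₂ + h·q = 76 + 42·97 = 4150.

4150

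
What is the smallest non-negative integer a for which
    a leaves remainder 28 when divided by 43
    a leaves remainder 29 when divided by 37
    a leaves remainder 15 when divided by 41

The moduli are pairwise coprime; N = 43·37·41 = 65231.
N/43 = 1517; 1517 ≡ 12 (mod 43); 12·18 ≡ 1, so inverse 18.
N/37 = 1763; 1763 ≡ 24 (mod 37); 24·17 ≡ 1, so inverse 17.
N/41 = 1591; 1591 ≡ 33 (mod 41); 33·5 ≡ 1, so inverse 5.
a ≡ 28·1517·18 + 29·1763·17 + 15·1591·5 = 1753052.
1753052 mod 65231 = 57046.

57046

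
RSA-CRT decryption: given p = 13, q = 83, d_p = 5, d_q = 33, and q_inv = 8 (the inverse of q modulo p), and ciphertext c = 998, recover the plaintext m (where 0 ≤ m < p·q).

901

m₁ = c^(d_p) mod p: c ≡ 10 (mod 13), and 10^5 mod 13 = 4.
m₂ = c^(d_q) mod q: c ≡ 2 (mod 83), and 2^33 mod 83 = 71.
h = q_inv·(m₁ − m₂) mod p = 8·(4 − 71) mod 13 = 10.
m = m₂ + h·q = 71 + 10·83 = 901.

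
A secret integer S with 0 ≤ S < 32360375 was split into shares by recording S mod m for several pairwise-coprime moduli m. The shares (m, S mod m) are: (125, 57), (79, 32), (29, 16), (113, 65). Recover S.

The moduli are pairwise coprime; N = 125·79·29·113 = 32360375.
N/125 = 258883; 258883 ≡ 8 (mod 125); 8·47 ≡ 1, so inverse 47.
N/79 = 409625; 409625 ≡ 10 (mod 79); 10·8 ≡ 1, so inverse 8.
N/29 = 1115875; 1115875 ≡ 13 (mod 29); 13·9 ≡ 1, so inverse 9.
N/113 = 286375; 286375 ≡ 33 (mod 113); 33·24 ≡ 1, so inverse 24.
S ≡ 57·258883·47 + 32·409625·8 + 16·1115875·9 + 65·286375·24 = 1405842557.
1405842557 mod 32360375 = 14346432.

14346432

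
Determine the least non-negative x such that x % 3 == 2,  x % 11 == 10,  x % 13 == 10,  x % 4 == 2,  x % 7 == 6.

1154

The moduli are pairwise coprime; N = 3·11·13·4·7 = 12012.
N/3 = 4004; 4004 ≡ 2 (mod 3); 2·2 ≡ 1, so inverse 2.
N/11 = 1092; 1092 ≡ 3 (mod 11); 3·4 ≡ 1, so inverse 4.
N/13 = 924; 924 ≡ 1 (mod 13), inverse 1.
N/4 = 3003; 3003 ≡ 3 (mod 4); 3·3 ≡ 1, so inverse 3.
N/7 = 1716; 1716 ≡ 1 (mod 7), inverse 1.
x ≡ 2·4004·2 + 10·1092·4 + 10·924·1 + 2·3003·3 + 6·1716·1 = 97250.
97250 mod 12012 = 1154.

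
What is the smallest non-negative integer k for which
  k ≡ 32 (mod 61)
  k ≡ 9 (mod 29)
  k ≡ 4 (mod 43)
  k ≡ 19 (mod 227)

1705470

From k ≡ 32 (mod 61) write k = 32 + 61t. Substituting into k ≡ 9 (mod 29) gives 61t ≡ 6 (mod 29), and since 3⁻¹ ≡ 10 (mod 29), t ≡ 2. Hence k ≡ 32 + 61·2 = 154 (mod 1769).
From k ≡ 154 (mod 1769) write k = 154 + 1769t. Substituting into k ≡ 4 (mod 43) gives 1769t ≡ 22 (mod 43), and since 6⁻¹ ≡ 36 (mod 43), t ≡ 18. Hence k ≡ 154 + 1769·18 = 31996 (mod 76067).
From k ≡ 31996 (mod 76067) write k = 31996 + 76067t. Substituting into k ≡ 19 (mod 227) gives 76067t ≡ 30 (mod 227), and since 22⁻¹ ≡ 31 (mod 227), t ≡ 22. Hence k ≡ 31996 + 76067·22 = 1705470 (mod 17267209).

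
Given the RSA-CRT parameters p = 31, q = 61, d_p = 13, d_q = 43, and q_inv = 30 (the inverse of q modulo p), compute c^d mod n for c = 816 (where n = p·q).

m₁ = c^(d_p) mod p: c ≡ 10 (mod 31), and 10^13 mod 31 = 9.
m₂ = c^(d_q) mod q: c ≡ 23 (mod 61), and 23^43 mod 61 = 28.
h = q_inv·(m₁ − m₂) mod p = 30·(9 − 28) mod 31 = 19.
m = m₂ + h·q = 28 + 19·61 = 1187.

1187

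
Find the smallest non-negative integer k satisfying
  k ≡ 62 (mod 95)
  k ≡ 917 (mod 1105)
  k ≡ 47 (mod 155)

Combine the congruences pairwise.
gcd(95, 1105) = 5 and 5 | (917 − 62), so the pair is consistent; merging gives k ≡ 917 (mod 20995), where 20995 = lcm(95, 1105).
gcd(20995, 155) = 5 and 5 | (47 − 917), so the pair is consistent; merging gives k ≡ 483802 (mod 650845), where 650845 = lcm(20995, 155).
The solution is unique modulo lcm(95, 1105, 155) = 650845.

483802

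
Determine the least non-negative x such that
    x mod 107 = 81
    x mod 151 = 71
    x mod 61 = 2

135971

From x ≡ 81 (mod 107) write x = 81 + 107t. Substituting into x ≡ 71 (mod 151) gives 107t ≡ 141 (mod 151), and since 107⁻¹ ≡ 24 (mod 151), t ≡ 62. Hence x ≡ 81 + 107·62 = 6715 (mod 16157).
From x ≡ 6715 (mod 16157) write x = 6715 + 16157t. Substituting into x ≡ 2 (mod 61) gives 16157t ≡ 58 (mod 61), and since 53⁻¹ ≡ 38 (mod 61), t ≡ 8. Hence x ≡ 6715 + 16157·8 = 135971 (mod 985577).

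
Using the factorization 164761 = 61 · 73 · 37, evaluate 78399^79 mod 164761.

67236

Mod 61: 78399 ≡ 14; by Fermat, exponent reduces to 79 mod 60 = 19; 14^19 ≡ 14 (mod 61).
Mod 73: 78399 ≡ 70; by Fermat, exponent reduces to 79 mod 72 = 7; 70^7 ≡ 3 (mod 73).
Mod 37: 78399 ≡ 33; by Fermat, exponent reduces to 79 mod 36 = 7; 33^7 ≡ 7 (mod 37).
Combine by CRT: x ≡ 14 (mod 61), x ≡ 3 (mod 73), x ≡ 7 (mod 37) ⇒ x ≡ 67236 (mod 164761).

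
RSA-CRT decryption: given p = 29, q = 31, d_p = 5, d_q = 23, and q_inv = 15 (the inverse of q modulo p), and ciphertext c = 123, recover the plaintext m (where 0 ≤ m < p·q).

m₁ = c^(d_p) mod p: c ≡ 7 (mod 29), and 7^5 mod 29 = 16.
m₂ = c^(d_q) mod q: c ≡ 30 (mod 31), and 30^23 mod 31 = 30.
h = q_inv·(m₁ − m₂) mod p = 15·(16 − 30) mod 29 = 22.
m = m₂ + h·q = 30 + 22·31 = 712.

712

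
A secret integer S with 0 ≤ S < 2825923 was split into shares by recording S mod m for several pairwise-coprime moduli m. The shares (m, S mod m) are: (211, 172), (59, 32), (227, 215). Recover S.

The moduli are pairwise coprime; N = 211·59·227 = 2825923.
N/211 = 13393; 13393 ≡ 100 (mod 211); 100·19 ≡ 1, so inverse 19.
N/59 = 47897; 47897 ≡ 48 (mod 59); 48·16 ≡ 1, so inverse 16.
N/227 = 12449; 12449 ≡ 191 (mod 227); 191·145 ≡ 1, so inverse 145.
S ≡ 172·13393·19 + 32·47897·16 + 215·12449·145 = 456389163.
456389163 mod 2825923 = 1415560.

1415560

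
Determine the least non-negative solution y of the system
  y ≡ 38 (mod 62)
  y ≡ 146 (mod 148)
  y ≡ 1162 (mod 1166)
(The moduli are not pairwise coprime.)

2291186

Combine the congruences pairwise.
gcd(62, 148) = 2 and 2 | (146 − 38), so the pair is consistent; merging gives y ≡ 1774 (mod 4588), where 4588 = lcm(62, 148).
gcd(4588, 1166) = 2 and 2 | (1162 − 1774), so the pair is consistent; merging gives y ≡ 2291186 (mod 2674804), where 2674804 = lcm(4588, 1166).
The solution is unique modulo lcm(62, 148, 1166) = 2674804.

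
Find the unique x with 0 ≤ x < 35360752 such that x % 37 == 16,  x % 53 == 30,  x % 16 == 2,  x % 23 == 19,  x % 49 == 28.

26127122

From x ≡ 16 (mod 37) write x = 16 + 37t. Substituting into x ≡ 30 (mod 53) gives 37t ≡ 14 (mod 53), and since 37⁻¹ ≡ 43 (mod 53), t ≡ 19. Hence x ≡ 16 + 37·19 = 719 (mod 1961).
From x ≡ 719 (mod 1961) write x = 719 + 1961t. Substituting into x ≡ 2 (mod 16) gives 1961t ≡ 3 (mod 16), and since 9⁻¹ ≡ 9 (mod 16), t ≡ 11. Hence x ≡ 719 + 1961·11 = 22290 (mod 31376).
From x ≡ 22290 (mod 31376) write x = 22290 + 31376t. Substituting into x ≡ 19 (mod 23) gives 31376t ≡ 16 (mod 23), and since 4⁻¹ ≡ 6 (mod 23), t ≡ 4. Hence x ≡ 22290 + 31376·4 = 147794 (mod 721648).
From x ≡ 147794 (mod 721648) write x = 147794 + 721648t. Substituting into x ≡ 28 (mod 49) gives 721648t ≡ 18 (mod 49), and since 25⁻¹ ≡ 2 (mod 49), t ≡ 36. Hence x ≡ 147794 + 721648·36 = 26127122 (mod 35360752).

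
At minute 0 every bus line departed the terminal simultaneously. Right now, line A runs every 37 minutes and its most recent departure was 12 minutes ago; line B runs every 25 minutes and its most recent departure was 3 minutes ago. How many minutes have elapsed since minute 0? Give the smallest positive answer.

678

From t ≡ 12 (mod 37) write t = 12 + 37s. Substituting into t ≡ 3 (mod 25) gives 37s ≡ 16 (mod 25), and since 12⁻¹ ≡ 23 (mod 25), s ≡ 18. Hence t ≡ 12 + 37·18 = 678 (mod 925).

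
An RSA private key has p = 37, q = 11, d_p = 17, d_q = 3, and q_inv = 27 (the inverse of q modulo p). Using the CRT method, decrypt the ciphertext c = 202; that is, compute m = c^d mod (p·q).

m₁ = c^(d_p) mod p: c ≡ 17 (mod 37), and 17^17 mod 37 = 13.
m₂ = c^(d_q) mod q: c ≡ 4 (mod 11), and 4^3 mod 11 = 9.
h = q_inv·(m₁ − m₂) mod p = 27·(13 − 9) mod 37 = 34.
m = m₂ + h·q = 9 + 34·11 = 383.

383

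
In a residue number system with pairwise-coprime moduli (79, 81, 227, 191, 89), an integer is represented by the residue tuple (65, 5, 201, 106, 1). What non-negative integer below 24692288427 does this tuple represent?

24050157611

Combine the congruences pairwise.
From x ≡ 65 (mod 79) write x = 65 + 79t. Substituting into x ≡ 5 (mod 81) gives 79t ≡ 21 (mod 81), and since 79⁻¹ ≡ 40 (mod 81), t ≡ 30. Hence x ≡ 65 + 79·30 = 2435 (mod 6399).
From x ≡ 2435 (mod 6399) write x = 2435 + 6399t. Substituting into x ≡ 201 (mod 227) gives 6399t ≡ 36 (mod 227), and since 43⁻¹ ≡ 132 (mod 227), t ≡ 212. Hence x ≡ 2435 + 6399·212 = 1359023 (mod 1452573).
From x ≡ 1359023 (mod 1452573) write x = 1359023 + 1452573t. Substituting into x ≡ 106 (mod 191) gives 1452573t ≡ 48 (mod 191), and since 18⁻¹ ≡ 138 (mod 191), t ≡ 130. Hence x ≡ 1359023 + 1452573·130 = 190193513 (mod 277441443).
From x ≡ 190193513 (mod 277441443) write x = 190193513 + 277441443t. Substituting into x ≡ 1 (mod 89) gives 277441443t ≡ 22 (mod 89), and since 52⁻¹ ≡ 12 (mod 89), t ≡ 86. Hence x ≡ 190193513 + 277441443·86 = 24050157611 (mod 24692288427).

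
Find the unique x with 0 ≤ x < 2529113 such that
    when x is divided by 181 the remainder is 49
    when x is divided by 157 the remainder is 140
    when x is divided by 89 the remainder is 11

From x ≡ 49 (mod 181) write x = 49 + 181t. Substituting into x ≡ 140 (mod 157) gives 181t ≡ 91 (mod 157), and since 24⁻¹ ≡ 72 (mod 157), t ≡ 115. Hence x ≡ 49 + 181·115 = 20864 (mod 28417).
From x ≡ 20864 (mod 28417) write x = 20864 + 28417t. Substituting into x ≡ 11 (mod 89) gives 28417t ≡ 62 (mod 89), and since 26⁻¹ ≡ 24 (mod 89), t ≡ 64. Hence x ≡ 20864 + 28417·64 = 1839552 (mod 2529113).

1839552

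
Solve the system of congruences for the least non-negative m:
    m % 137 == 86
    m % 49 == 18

From m ≡ 86 (mod 137) write m = 86 + 137t. Substituting into m ≡ 18 (mod 49) gives 137t ≡ 30 (mod 49), and since 39⁻¹ ≡ 44 (mod 49), t ≡ 46. Hence m ≡ 86 + 137·46 = 6388 (mod 6713).

6388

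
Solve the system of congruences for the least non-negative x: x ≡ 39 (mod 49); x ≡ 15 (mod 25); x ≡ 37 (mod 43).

From x ≡ 39 (mod 49) write x = 39 + 49t. Substituting into x ≡ 15 (mod 25) gives 49t ≡ 1 (mod 25), and since 24⁻¹ ≡ 24 (mod 25), t ≡ 24. Hence x ≡ 39 + 49·24 = 1215 (mod 1225).
From x ≡ 1215 (mod 1225) write x = 1215 + 1225t. Substituting into x ≡ 37 (mod 43) gives 1225t ≡ 26 (mod 43), and since 21⁻¹ ≡ 41 (mod 43), t ≡ 34. Hence x ≡ 1215 + 1225·34 = 42865 (mod 52675).

42865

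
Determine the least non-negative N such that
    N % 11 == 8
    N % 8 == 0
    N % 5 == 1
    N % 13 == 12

The moduli are pairwise coprime; M = 11·8·5·13 = 5720.
M/11 = 520; 520 ≡ 3 (mod 11); 3·4 ≡ 1, so inverse 4.
M/8 = 715; 715 ≡ 3 (mod 8); 3·3 ≡ 1, so inverse 3.
M/5 = 1144; 1144 ≡ 4 (mod 5); 4·4 ≡ 1, so inverse 4.
M/13 = 440; 440 ≡ 11 (mod 13); 11·6 ≡ 1, so inverse 6.
N ≡ 8·520·4 + 0·715·3 + 1·1144·4 + 12·440·6 = 52896.
52896 mod 5720 = 1416.

1416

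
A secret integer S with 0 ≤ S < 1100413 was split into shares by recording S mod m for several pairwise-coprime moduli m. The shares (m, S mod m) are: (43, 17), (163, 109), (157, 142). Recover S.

1011850

Combine the congruences pairwise.
From S ≡ 17 (mod 43) write S = 17 + 43t. Substituting into S ≡ 109 (mod 163) gives 43t ≡ 92 (mod 163), and since 43⁻¹ ≡ 91 (mod 163), t ≡ 59. Hence S ≡ 17 + 43·59 = 2554 (mod 7009).
From S ≡ 2554 (mod 7009) write S = 2554 + 7009t. Substituting into S ≡ 142 (mod 157) gives 7009t ≡ 100 (mod 157), and since 101⁻¹ ≡ 14 (mod 157), t ≡ 144. Hence S ≡ 2554 + 7009·144 = 1011850 (mod 1100413).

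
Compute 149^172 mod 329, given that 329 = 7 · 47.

37

Mod 7: 149 ≡ 2; by Fermat, exponent reduces to 172 mod 6 = 4; 2^4 ≡ 2 (mod 7).
Mod 47: 149 ≡ 8; by Fermat, exponent reduces to 172 mod 46 = 34; 8^34 ≡ 37 (mod 47).
Combine by CRT: x ≡ 2 (mod 7), x ≡ 37 (mod 47) ⇒ x ≡ 37 (mod 329).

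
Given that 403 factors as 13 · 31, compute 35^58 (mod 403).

Mod 13: 35 ≡ 9; by Fermat, exponent reduces to 58 mod 12 = 10; 9^10 ≡ 9 (mod 13).
Mod 31: 35 ≡ 4; by Fermat, exponent reduces to 58 mod 30 = 28; 4^28 ≡ 2 (mod 31).
Combine by CRT: x ≡ 9 (mod 13), x ≡ 2 (mod 31) ⇒ x ≡ 126 (mod 403).

126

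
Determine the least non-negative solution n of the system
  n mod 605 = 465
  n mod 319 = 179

Combine the congruences pairwise.
gcd(605, 319) = 11 and 11 | (179 − 465), so the pair is consistent; merging gives n ≡ 17405 (mod 17545), where 17545 = lcm(605, 319).
The solution is unique modulo lcm(605, 319) = 17545.

17405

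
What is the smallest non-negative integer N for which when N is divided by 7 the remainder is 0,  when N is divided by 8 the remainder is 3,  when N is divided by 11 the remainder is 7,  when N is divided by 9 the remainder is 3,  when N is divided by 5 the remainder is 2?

The moduli are pairwise coprime; M = 7·8·11·9·5 = 27720.
M/7 = 3960; 3960 ≡ 5 (mod 7); 5·3 ≡ 1, so inverse 3.
M/8 = 3465; 3465 ≡ 1 (mod 8), inverse 1.
M/11 = 2520; 2520 ≡ 1 (mod 11), inverse 1.
M/9 = 3080; 3080 ≡ 2 (mod 9); 2·5 ≡ 1, so inverse 5.
M/5 = 5544; 5544 ≡ 4 (mod 5); 4·4 ≡ 1, so inverse 4.
N ≡ 0·3960·3 + 3·3465·1 + 7·2520·1 + 3·3080·5 + 2·5544·4 = 118587.
118587 mod 27720 = 7707.

7707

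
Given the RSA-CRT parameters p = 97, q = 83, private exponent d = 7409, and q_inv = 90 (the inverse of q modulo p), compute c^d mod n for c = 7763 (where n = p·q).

2705

d_p = d mod (p−1) = 7409 mod 96 = 17; d_q = d mod (q−1) = 29.
m₁ = c^(d_p) mod p: c ≡ 3 (mod 97), and 3^17 mod 97 = 86.
m₂ = c^(d_q) mod q: c ≡ 44 (mod 83), and 44^29 mod 83 = 49.
h = q_inv·(m₁ − m₂) mod p = 90·(86 − 49) mod 97 = 32.
m = m₂ + h·q = 49 + 32·83 = 2705.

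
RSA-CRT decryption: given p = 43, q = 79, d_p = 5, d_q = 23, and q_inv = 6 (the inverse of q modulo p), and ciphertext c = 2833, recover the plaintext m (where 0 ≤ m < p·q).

m₁ = c^(d_p) mod p: c ≡ 38 (mod 43), and 38^5 mod 43 = 14.
m₂ = c^(d_q) mod q: c ≡ 68 (mod 79), and 68^23 mod 79 = 77.
h = q_inv·(m₁ − m₂) mod p = 6·(14 − 77) mod 43 = 9.
m = m₂ + h·q = 77 + 9·79 = 788.

788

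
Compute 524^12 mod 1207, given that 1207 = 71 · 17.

Mod 71: 524 ≡ 27; 27^12 ≡ 3 (mod 71).
Mod 17: 524 ≡ 14; 14^12 ≡ 4 (mod 17).
Combine by CRT: x ≡ 3 (mod 71), x ≡ 4 (mod 17) ⇒ x ≡ 429 (mod 1207).

429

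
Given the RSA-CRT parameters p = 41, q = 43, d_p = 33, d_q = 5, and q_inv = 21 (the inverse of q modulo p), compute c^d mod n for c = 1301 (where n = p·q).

m₁ = c^(d_p) mod p: c ≡ 30 (mod 41), and 30^33 mod 41 = 7.
m₂ = c^(d_q) mod q: c ≡ 11 (mod 43), and 11^5 mod 43 = 16.
h = q_inv·(m₁ − m₂) mod p = 21·(7 − 16) mod 41 = 16.
m = m₂ + h·q = 16 + 16·43 = 704.

704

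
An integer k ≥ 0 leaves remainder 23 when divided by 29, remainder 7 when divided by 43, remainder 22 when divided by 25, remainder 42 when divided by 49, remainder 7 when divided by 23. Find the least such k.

1592297

Combine the congruences pairwise.
From k ≡ 23 (mod 29) write k = 23 + 29t. Substituting into k ≡ 7 (mod 43) gives 29t ≡ 27 (mod 43), and since 29⁻¹ ≡ 3 (mod 43), t ≡ 38. Hence k ≡ 23 + 29·38 = 1125 (mod 1247).
From k ≡ 1125 (mod 1247) write k = 1125 + 1247t. Substituting into k ≡ 22 (mod 25) gives 1247t ≡ 22 (mod 25), and since 22⁻¹ ≡ 8 (mod 25), t ≡ 1. Hence k ≡ 1125 + 1247·1 = 2372 (mod 31175).
From k ≡ 2372 (mod 31175) write k = 2372 + 31175t. Substituting into k ≡ 42 (mod 49) gives 31175t ≡ 22 (mod 49), and since 11⁻¹ ≡ 9 (mod 49), t ≡ 2. Hence k ≡ 2372 + 31175·2 = 64722 (mod 1527575).
From k ≡ 64722 (mod 1527575) write k = 64722 + 1527575t. Substituting into k ≡ 7 (mod 23) gives 1527575t ≡ 7 (mod 23), and since 7⁻¹ ≡ 10 (mod 23), t ≡ 1. Hence k ≡ 64722 + 1527575·1 = 1592297 (mod 35134225).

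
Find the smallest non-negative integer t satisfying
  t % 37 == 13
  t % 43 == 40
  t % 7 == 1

8597

From t ≡ 13 (mod 37) write t = 13 + 37s. Substituting into t ≡ 40 (mod 43) gives 37s ≡ 27 (mod 43), and since 37⁻¹ ≡ 7 (mod 43), s ≡ 17. Hence t ≡ 13 + 37·17 = 642 (mod 1591).
From t ≡ 642 (mod 1591) write t = 642 + 1591s. Substituting into t ≡ 1 (mod 7) gives 1591s ≡ 3 (mod 7), and since 2⁻¹ ≡ 4 (mod 7), s ≡ 5. Hence t ≡ 642 + 1591·5 = 8597 (mod 11137).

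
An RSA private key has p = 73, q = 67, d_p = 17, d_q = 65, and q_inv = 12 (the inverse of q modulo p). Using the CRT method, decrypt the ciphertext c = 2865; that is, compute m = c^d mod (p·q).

3865

m₁ = c^(d_p) mod p: c ≡ 18 (mod 73), and 18^17 mod 73 = 69.
m₂ = c^(d_q) mod q: c ≡ 51 (mod 67), and 51^65 mod 67 = 46.
h = q_inv·(m₁ − m₂) mod p = 12·(69 − 46) mod 73 = 57.
m = m₂ + h·q = 46 + 57·67 = 3865.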